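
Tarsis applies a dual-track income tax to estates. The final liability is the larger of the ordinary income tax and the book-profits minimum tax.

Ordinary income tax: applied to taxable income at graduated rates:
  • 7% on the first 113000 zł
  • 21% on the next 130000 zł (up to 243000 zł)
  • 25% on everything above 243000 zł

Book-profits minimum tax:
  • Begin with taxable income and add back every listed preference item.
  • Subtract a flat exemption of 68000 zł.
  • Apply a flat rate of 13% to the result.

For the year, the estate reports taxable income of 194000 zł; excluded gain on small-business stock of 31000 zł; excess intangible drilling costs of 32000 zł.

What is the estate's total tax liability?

Book-profits minimum tax:
  Adjusted income: 194000 zł + 31000 zł + 32000 zł = 257000 zł
  Less exemption 68000 zł → base 189000 zł
  189000 zł × 13% = 24570 zł

Ordinary income tax:
  113000 zł × 7% = 7910 zł
  81000 zł × 21% = 17010 zł
  → 24920 zł

24920 zł > 24570 zł, so the ordinary income tax governs.

24920 zł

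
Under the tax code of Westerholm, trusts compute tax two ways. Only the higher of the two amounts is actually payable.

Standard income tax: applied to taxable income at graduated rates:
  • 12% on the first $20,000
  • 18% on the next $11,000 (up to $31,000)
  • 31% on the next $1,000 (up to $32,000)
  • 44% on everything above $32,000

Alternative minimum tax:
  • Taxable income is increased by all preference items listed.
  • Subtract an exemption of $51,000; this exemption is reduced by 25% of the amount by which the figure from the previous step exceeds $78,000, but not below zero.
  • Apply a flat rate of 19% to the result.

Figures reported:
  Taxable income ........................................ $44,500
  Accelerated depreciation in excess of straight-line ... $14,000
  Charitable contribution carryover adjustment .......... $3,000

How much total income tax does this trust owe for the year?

Alternative minimum tax:
  Adjusted income: $44,500 + $14,000 + $3,000 = $61,500
  Exemption: $61,500 ≤ $78,000, so full $51,000 applies
  Base: $61,500 − $51,000 = $10,500
  $10,500 × 19% = $1,995

Standard income tax:
  $20,000 × 12% = $2,400
  $11,000 × 18% = $1,980
  $1,000 × 31% = $310
  $12,500 × 44% = $5,500
  → $10,190

$10,190 > $1,995, so the standard income tax governs.

$10,190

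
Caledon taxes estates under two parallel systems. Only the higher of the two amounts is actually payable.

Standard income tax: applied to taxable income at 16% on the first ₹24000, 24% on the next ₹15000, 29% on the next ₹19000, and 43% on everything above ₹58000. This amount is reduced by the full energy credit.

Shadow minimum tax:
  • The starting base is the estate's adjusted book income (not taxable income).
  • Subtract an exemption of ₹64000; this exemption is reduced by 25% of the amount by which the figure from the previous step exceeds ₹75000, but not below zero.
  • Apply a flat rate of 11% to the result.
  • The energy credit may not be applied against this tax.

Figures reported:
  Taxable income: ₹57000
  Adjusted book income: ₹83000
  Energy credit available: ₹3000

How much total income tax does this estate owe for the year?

₹9660

Shadow minimum tax:
  Base (adjusted book income): ₹83000
  Exemption: ₹64000 − 25% × (₹83000 − ₹75000) = ₹64000 − ₹2000 = ₹62000
  Base: ₹83000 − ₹62000 = ₹21000
  ₹21000 × 11% = ₹2310

Standard income tax:
  ₹24000 × 16% = ₹3840
  ₹15000 × 24% = ₹3600
  ₹18000 × 29% = ₹5220
  → ₹12660
  Less energy credit ₹3000 → ₹9660

₹9660 > ₹2310, so the standard income tax governs.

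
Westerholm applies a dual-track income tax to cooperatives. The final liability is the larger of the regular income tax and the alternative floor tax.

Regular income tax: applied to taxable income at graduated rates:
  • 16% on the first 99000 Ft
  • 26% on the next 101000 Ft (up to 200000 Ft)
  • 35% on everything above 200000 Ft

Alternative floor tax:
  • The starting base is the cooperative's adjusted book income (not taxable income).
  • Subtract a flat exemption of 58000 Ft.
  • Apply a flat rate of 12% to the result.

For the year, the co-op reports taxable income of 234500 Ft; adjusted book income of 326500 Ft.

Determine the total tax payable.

Regular income tax:
  99000 Ft × 16% = 15840 Ft
  101000 Ft × 26% = 26260 Ft
  34500 Ft × 35% = 12075 Ft
  → 54175 Ft

Alternative floor tax:
  Base (adjusted book income): 326500 Ft
  Less exemption 58000 Ft → base 268500 Ft
  268500 Ft × 12% = 32220 Ft

54175 Ft > 32220 Ft, so the regular income tax governs.

54175 Ft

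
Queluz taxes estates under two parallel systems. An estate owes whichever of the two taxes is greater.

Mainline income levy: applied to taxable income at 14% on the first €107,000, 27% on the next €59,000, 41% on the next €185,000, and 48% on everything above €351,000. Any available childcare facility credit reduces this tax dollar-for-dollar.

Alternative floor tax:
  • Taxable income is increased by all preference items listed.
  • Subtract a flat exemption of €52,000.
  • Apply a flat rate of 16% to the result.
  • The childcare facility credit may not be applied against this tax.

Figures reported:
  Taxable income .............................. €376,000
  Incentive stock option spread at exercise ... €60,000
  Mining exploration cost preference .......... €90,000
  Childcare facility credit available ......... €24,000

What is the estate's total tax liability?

Alternative floor tax:
  Adjusted income: €376,000 + €60,000 + €90,000 = €526,000
  Less exemption €52,000 → base €474,000
  €474,000 × 16% = €75,840

Mainline income levy:
  €107,000 × 14% = €14,980
  €59,000 × 27% = €15,930
  €185,000 × 41% = €75,850
  €25,000 × 48% = €12,000
  → €118,760
  Less childcare facility credit €24,000 → €94,760

€94,760 > €75,840, so the mainline income levy governs.

€94,760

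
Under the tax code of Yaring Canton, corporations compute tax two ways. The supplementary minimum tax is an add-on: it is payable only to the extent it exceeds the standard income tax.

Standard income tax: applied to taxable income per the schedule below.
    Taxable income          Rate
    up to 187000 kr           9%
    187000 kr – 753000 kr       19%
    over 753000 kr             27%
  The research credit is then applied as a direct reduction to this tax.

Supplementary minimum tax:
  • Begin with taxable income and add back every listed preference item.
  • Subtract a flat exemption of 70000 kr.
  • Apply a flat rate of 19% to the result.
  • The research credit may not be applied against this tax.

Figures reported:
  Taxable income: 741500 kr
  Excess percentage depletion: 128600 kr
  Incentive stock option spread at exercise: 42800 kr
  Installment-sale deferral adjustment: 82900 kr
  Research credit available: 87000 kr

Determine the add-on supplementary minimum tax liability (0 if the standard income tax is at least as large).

Supplementary minimum tax:
  Adjusted income: 741500 kr + 128600 kr + 42800 kr + 82900 kr = 995800 kr
  Less exemption 70000 kr → base 925800 kr
  925800 kr × 19% = 175902 kr

Standard income tax:
  187000 kr × 9% = 16830 kr
  554500 kr × 19% = 105355 kr
  → 122185 kr
  Less research credit 87000 kr → 35185 kr

Excess of supplementary minimum tax over standard income tax: 175902 kr − 35185 kr = 140717 kr.

140717 kr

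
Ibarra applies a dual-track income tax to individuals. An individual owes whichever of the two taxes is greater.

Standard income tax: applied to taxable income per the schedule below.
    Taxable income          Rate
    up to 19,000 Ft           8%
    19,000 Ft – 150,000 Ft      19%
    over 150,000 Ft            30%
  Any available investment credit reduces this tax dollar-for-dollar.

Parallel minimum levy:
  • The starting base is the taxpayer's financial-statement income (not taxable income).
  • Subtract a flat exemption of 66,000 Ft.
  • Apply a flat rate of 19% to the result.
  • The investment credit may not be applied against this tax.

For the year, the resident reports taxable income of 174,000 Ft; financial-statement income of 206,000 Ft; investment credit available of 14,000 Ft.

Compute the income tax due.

26,600 Ft

Parallel minimum levy:
  Base (financial-statement income): 206,000 Ft
  Less exemption 66,000 Ft → base 140,000 Ft
  140,000 Ft × 19% = 26,600 Ft

Standard income tax:
  19,000 Ft × 8% = 1,520 Ft
  131,000 Ft × 19% = 24,890 Ft
  24,000 Ft × 30% = 7,200 Ft
  → 33,610 Ft
  Less investment credit 14,000 Ft → 19,610 Ft

26,600 Ft > 19,610 Ft, so the parallel minimum levy is the binding amount.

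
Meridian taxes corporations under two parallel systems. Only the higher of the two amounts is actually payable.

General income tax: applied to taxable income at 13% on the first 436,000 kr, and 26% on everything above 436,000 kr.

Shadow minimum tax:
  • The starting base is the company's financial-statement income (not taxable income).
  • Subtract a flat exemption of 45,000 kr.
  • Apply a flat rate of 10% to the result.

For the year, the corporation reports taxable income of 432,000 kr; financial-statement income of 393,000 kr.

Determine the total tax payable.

56,160 kr

General income tax:
  432,000 kr × 13% = 56,160 kr

Shadow minimum tax:
  Base (financial-statement income): 393,000 kr
  Less exemption 45,000 kr → base 348,000 kr
  348,000 kr × 10% = 34,800 kr

56,160 kr > 34,800 kr, so the general income tax governs.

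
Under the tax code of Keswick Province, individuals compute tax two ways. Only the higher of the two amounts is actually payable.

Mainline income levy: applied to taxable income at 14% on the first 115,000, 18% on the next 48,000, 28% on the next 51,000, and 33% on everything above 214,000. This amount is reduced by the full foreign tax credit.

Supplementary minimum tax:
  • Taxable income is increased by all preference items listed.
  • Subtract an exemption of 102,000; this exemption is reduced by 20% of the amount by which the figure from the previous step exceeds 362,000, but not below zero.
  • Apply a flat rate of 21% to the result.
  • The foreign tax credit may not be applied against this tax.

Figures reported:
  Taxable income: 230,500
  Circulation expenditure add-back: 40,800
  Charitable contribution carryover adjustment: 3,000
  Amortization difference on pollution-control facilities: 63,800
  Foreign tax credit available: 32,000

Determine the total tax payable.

Mainline income levy:
  115,000 × 14% = 16,100
  48,000 × 18% = 8,640
  51,000 × 28% = 14,280
  16,500 × 33% = 5,445
  → 44,465
  Less foreign tax credit 32,000 → 12,465

Supplementary minimum tax:
  Adjusted income: 230,500 + 40,800 + 3,000 + 63,800 = 338,100
  Exemption: 338,100 ≤ 362,000, so full 102,000 applies
  Base: 338,100 − 102,000 = 236,100
  236,100 × 21% = 49,581

49,581 > 12,465, so the supplementary minimum tax is the binding amount.

49,581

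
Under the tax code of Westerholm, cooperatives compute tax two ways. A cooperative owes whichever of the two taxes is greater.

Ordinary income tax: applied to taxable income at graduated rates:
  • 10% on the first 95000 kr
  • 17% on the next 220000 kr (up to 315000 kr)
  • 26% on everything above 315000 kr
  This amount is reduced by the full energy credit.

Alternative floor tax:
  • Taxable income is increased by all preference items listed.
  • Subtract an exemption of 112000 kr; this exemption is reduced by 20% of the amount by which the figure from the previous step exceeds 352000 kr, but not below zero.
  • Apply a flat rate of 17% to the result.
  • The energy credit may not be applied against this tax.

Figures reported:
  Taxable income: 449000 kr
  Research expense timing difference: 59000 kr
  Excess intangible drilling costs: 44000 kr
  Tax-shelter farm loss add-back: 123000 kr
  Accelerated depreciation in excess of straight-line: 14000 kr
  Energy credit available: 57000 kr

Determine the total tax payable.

109548 kr

Alternative floor tax:
  Adjusted income: 449000 kr + 59000 kr + 44000 kr + 123000 kr + 14000 kr = 689000 kr
  Exemption: 112000 kr − 20% × (689000 kr − 352000 kr) = 112000 kr − 67400 kr = 44600 kr
  Base: 689000 kr − 44600 kr = 644400 kr
  644400 kr × 17% = 109548 kr

Ordinary income tax:
  95000 kr × 10% = 9500 kr
  220000 kr × 17% = 37400 kr
  134000 kr × 26% = 34840 kr
  → 81740 kr
  Less energy credit 57000 kr → 24740 kr

109548 kr > 24740 kr, so the alternative floor tax is the binding amount.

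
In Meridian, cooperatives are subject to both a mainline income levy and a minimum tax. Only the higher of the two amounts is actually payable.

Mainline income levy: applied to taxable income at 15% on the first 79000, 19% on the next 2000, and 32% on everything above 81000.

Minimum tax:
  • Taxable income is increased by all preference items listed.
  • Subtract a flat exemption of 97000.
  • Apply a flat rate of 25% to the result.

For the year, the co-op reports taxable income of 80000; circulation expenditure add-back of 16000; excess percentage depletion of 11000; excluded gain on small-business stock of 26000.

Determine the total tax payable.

Mainline income levy:
  79000 × 15% = 11850
  1000 × 19% = 190
  → 12040

Minimum tax:
  Adjusted income: 80000 + 16000 + 11000 + 26000 = 133000
  Less exemption 97000 → base 36000
  36000 × 25% = 9000

12040 > 9000, so the mainline income levy governs.

12040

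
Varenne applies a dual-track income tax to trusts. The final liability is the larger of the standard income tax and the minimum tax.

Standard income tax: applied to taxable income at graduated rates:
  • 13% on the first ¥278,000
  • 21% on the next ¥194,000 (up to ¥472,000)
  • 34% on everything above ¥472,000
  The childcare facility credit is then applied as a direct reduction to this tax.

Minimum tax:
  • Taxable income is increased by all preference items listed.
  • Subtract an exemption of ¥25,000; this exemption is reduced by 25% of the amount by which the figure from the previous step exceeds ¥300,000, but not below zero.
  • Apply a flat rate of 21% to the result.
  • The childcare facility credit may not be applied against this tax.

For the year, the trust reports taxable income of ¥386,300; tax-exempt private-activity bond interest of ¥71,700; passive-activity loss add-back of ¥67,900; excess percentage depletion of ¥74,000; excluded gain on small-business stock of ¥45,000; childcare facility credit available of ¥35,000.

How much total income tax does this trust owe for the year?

¥135,429

Standard income tax:
  ¥278,000 × 13% = ¥36,140
  ¥108,300 × 21% = ¥22,743
  → ¥58,883
  Less childcare facility credit ¥35,000 → ¥23,883

Minimum tax:
  Adjusted income: ¥386,300 + ¥71,700 + ¥67,900 + ¥74,000 + ¥45,000 = ¥644,900
  Exemption: 25% × (¥644,900 − ¥300,000) = ¥86,225 ≥ ¥25,000, so the exemption is fully phased out
  Base: ¥644,900 − ¥0 = ¥644,900
  ¥644,900 × 21% = ¥135,429

¥135,429 > ¥23,883, so the minimum tax is the binding amount.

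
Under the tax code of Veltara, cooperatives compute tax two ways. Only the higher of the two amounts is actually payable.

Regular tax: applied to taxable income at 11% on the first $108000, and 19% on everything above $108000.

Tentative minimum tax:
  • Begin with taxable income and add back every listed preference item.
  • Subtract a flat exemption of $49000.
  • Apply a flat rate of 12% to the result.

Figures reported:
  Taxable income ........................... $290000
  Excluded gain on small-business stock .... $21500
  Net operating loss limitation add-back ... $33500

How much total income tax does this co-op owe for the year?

Tentative minimum tax:
  Adjusted income: $290000 + $21500 + $33500 = $345000
  Less exemption $49000 → base $296000
  $296000 × 12% = $35520

Regular tax:
  $108000 × 11% = $11880
  $182000 × 19% = $34580
  → $46460

$46460 > $35520, so the regular tax governs.

$46460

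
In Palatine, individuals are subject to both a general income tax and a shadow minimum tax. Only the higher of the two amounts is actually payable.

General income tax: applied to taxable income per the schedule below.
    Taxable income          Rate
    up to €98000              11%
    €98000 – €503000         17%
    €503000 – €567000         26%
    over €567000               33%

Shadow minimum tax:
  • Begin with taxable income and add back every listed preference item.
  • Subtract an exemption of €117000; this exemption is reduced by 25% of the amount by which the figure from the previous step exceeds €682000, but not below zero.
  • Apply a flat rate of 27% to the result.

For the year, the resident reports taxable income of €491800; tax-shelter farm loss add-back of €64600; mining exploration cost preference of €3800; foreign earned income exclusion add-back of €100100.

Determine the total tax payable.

Shadow minimum tax:
  Adjusted income: €491800 + €64600 + €3800 + €100100 = €660300
  Exemption: €660300 ≤ €682000, so full €117000 applies
  Base: €660300 − €117000 = €543300
  €543300 × 27% = €146691

General income tax:
  €98000 × 11% = €10780
  €393800 × 17% = €66946
  → €77726

€146691 > €77726, so the shadow minimum tax is the binding amount.

€146691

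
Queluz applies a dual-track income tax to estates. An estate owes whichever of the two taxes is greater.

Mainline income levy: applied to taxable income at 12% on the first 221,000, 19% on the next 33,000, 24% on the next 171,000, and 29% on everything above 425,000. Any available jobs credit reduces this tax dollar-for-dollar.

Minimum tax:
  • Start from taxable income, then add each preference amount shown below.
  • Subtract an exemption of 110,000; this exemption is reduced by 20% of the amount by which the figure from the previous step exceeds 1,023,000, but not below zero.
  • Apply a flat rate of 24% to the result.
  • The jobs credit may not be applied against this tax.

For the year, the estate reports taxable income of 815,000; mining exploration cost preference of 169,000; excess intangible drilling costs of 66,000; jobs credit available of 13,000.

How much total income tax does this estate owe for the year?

226,896

Minimum tax:
  Adjusted income: 815,000 + 169,000 + 66,000 = 1,050,000
  Exemption: 110,000 − 20% × (1,050,000 − 1,023,000) = 110,000 − 5,400 = 104,600
  Base: 1,050,000 − 104,600 = 945,400
  945,400 × 24% = 226,896

Mainline income levy:
  221,000 × 12% = 26,520
  33,000 × 19% = 6,270
  171,000 × 24% = 41,040
  390,000 × 29% = 113,100
  → 186,930
  Less jobs credit 13,000 → 173,930

226,896 > 173,930, so the minimum tax is the binding amount.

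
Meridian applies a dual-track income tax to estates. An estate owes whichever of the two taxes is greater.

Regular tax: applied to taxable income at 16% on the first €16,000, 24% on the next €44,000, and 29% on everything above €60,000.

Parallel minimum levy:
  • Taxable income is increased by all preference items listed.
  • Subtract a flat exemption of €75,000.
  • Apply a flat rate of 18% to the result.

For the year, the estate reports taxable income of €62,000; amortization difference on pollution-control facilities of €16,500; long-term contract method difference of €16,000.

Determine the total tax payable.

Regular tax:
  €16,000 × 16% = €2,560
  €44,000 × 24% = €10,560
  €2,000 × 29% = €580
  → €13,700

Parallel minimum levy:
  Adjusted income: €62,000 + €16,500 + €16,000 = €94,500
  Less exemption €75,000 → base €19,500
  €19,500 × 18% = €3,510

€13,700 > €3,510, so the regular tax governs.

€13,700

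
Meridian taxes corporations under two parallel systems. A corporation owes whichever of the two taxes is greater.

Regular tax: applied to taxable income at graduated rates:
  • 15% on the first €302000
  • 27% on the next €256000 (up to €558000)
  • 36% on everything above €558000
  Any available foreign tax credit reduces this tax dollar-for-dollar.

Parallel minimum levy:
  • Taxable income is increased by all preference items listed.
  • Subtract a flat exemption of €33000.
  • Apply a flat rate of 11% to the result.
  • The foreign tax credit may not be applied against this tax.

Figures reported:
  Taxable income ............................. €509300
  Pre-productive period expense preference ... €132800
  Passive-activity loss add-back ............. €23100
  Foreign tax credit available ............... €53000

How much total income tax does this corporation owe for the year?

€69542

Parallel minimum levy:
  Adjusted income: €509300 + €132800 + €23100 = €665200
  Less exemption €33000 → base €632200
  €632200 × 11% = €69542

Regular tax:
  €302000 × 15% = €45300
  €207300 × 27% = €55971
  → €101271
  Less foreign tax credit €53000 → €48271

€69542 > €48271, so the parallel minimum levy is the binding amount.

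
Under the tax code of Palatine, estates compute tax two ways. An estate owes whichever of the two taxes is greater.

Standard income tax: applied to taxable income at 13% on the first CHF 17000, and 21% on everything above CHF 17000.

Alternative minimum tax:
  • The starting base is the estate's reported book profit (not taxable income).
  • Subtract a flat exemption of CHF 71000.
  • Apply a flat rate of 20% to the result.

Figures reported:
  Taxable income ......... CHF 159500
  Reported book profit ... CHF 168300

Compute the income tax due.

CHF 32135

Alternative minimum tax:
  Base (reported book profit): CHF 168300
  Less exemption CHF 71000 → base CHF 97300
  CHF 97300 × 20% = CHF 19460

Standard income tax:
  CHF 17000 × 13% = CHF 2210
  CHF 142500 × 21% = CHF 29925
  → CHF 32135

CHF 32135 > CHF 19460, so the standard income tax governs.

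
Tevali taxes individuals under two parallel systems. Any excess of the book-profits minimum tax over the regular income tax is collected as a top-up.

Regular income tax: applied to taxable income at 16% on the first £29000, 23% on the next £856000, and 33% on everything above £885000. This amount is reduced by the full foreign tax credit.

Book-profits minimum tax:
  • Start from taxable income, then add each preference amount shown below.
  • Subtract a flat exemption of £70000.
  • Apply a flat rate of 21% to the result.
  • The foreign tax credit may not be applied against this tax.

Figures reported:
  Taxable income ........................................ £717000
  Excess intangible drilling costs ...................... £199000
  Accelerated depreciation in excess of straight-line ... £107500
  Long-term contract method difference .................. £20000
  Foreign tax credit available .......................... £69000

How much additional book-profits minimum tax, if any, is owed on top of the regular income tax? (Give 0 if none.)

£110555

Book-profits minimum tax:
  Adjusted income: £717000 + £199000 + £107500 + £20000 = £1043500
  Less exemption £70000 → base £973500
  £973500 × 21% = £204435

Regular income tax:
  £29000 × 16% = £4640
  £688000 × 23% = £158240
  → £162880
  Less foreign tax credit £69000 → £93880

Excess of book-profits minimum tax over regular income tax: £204435 − £93880 = £110555.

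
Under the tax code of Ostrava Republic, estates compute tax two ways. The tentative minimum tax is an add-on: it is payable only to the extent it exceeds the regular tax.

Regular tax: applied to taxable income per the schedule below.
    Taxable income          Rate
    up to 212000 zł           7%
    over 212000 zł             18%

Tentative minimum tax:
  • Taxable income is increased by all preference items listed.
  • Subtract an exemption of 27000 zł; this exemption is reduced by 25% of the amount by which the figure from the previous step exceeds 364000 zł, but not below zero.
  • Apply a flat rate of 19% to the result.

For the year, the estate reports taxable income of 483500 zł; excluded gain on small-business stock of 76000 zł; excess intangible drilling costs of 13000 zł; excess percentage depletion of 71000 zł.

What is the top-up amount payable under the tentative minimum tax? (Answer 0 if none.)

58555 zł

Regular tax:
  212000 zł × 7% = 14840 zł
  271500 zł × 18% = 48870 zł
  → 63710 zł

Tentative minimum tax:
  Adjusted income: 483500 zł + 76000 zł + 13000 zł + 71000 zł = 643500 zł
  Exemption: 25% × (643500 zł − 364000 zł) = 69875 zł ≥ 27000 zł, so the exemption is fully phased out
  Base: 643500 zł − 0 zł = 643500 zł
  643500 zł × 19% = 122265 zł

Excess of tentative minimum tax over regular tax: 122265 zł − 63710 zł = 58555 zł.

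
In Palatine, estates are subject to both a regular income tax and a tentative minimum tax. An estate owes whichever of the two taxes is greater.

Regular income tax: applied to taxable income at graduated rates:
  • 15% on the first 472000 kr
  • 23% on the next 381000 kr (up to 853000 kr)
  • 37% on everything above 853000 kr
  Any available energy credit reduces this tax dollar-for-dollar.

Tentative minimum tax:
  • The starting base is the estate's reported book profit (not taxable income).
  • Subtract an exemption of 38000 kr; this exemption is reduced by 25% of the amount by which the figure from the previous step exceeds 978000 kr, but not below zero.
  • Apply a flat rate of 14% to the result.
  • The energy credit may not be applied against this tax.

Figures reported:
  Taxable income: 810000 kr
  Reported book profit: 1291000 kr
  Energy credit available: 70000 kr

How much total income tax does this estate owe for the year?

180740 kr

Tentative minimum tax:
  Base (reported book profit): 1291000 kr
  Exemption: 25% × (1291000 kr − 978000 kr) = 78250 kr ≥ 38000 kr, so the exemption is fully phased out
  Base: 1291000 kr − 0 kr = 1291000 kr
  1291000 kr × 14% = 180740 kr

Regular income tax:
  472000 kr × 15% = 70800 kr
  338000 kr × 23% = 77740 kr
  → 148540 kr
  Less energy credit 70000 kr → 78540 kr

180740 kr > 78540 kr, so the tentative minimum tax is the binding amount.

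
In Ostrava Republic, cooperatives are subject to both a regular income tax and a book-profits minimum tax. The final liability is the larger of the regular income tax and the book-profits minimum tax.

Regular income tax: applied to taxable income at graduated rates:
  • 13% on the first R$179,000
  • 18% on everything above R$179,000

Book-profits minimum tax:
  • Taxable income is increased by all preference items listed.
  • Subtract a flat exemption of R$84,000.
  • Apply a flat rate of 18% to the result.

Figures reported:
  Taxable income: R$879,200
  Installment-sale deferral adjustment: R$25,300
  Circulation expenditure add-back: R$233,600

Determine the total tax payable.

Regular income tax:
  R$179,000 × 13% = R$23,270
  R$700,200 × 18% = R$126,036
  → R$149,306

Book-profits minimum tax:
  Adjusted income: R$879,200 + R$25,300 + R$233,600 = R$1,138,100
  Less exemption R$84,000 → base R$1,054,100
  R$1,054,100 × 18% = R$189,738

R$189,738 > R$149,306, so the book-profits minimum tax is the binding amount.

R$189,738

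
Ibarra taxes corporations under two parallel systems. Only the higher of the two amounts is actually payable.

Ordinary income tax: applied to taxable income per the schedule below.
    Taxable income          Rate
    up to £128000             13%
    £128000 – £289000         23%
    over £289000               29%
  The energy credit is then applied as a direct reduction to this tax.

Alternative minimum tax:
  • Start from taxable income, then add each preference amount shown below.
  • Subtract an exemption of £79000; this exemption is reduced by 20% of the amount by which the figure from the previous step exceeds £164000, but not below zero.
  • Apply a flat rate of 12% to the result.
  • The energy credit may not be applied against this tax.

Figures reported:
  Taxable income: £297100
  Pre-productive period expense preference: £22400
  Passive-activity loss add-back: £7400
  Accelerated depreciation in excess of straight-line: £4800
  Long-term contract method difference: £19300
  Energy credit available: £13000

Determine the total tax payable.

Alternative minimum tax:
  Adjusted income: £297100 + £22400 + £7400 + £4800 + £19300 = £351000
  Exemption: £79000 − 20% × (£351000 − £164000) = £79000 − £37400 = £41600
  Base: £351000 − £41600 = £309400
  £309400 × 12% = £37128

Ordinary income tax:
  £128000 × 13% = £16640
  £161000 × 23% = £37030
  £8100 × 29% = £2349
  → £56019
  Less energy credit £13000 → £43019

£43019 > £37128, so the ordinary income tax governs.

£43019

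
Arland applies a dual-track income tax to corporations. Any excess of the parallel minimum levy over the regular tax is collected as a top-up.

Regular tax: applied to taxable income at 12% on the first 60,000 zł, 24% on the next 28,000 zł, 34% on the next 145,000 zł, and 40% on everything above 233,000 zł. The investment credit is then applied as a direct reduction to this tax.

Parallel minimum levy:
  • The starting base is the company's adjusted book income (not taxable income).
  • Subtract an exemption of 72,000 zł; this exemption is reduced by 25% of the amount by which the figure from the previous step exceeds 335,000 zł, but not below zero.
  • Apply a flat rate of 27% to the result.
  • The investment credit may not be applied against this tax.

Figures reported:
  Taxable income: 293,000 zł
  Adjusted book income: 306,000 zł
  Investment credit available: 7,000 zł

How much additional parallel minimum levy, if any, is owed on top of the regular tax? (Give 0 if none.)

0 zł

Parallel minimum levy:
  Base (adjusted book income): 306,000 zł
  Exemption: 306,000 zł ≤ 335,000 zł, so full 72,000 zł applies
  Base: 306,000 zł − 72,000 zł = 234,000 zł
  234,000 zł × 27% = 63,180 zł

Regular tax:
  60,000 zł × 12% = 7,200 zł
  28,000 zł × 24% = 6,720 zł
  145,000 zł × 34% = 49,300 zł
  60,000 zł × 40% = 24,000 zł
  → 87,220 zł
  Less investment credit 7,000 zł → 80,220 zł

63,180 zł ≤ 80,220 zł, so no add-on is due.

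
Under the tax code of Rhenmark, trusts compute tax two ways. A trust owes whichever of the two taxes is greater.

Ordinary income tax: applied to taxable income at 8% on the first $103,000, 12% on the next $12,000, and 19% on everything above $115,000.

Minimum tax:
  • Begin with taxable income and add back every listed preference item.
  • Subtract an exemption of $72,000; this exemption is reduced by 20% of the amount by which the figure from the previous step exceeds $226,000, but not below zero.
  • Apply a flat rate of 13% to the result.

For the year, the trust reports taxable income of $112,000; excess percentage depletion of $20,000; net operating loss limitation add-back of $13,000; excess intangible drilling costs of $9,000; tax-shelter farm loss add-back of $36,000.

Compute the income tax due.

Minimum tax:
  Adjusted income: $112,000 + $20,000 + $13,000 + $9,000 + $36,000 = $190,000
  Exemption: $190,000 ≤ $226,000, so full $72,000 applies
  Base: $190,000 − $72,000 = $118,000
  $118,000 × 13% = $15,340

Ordinary income tax:
  $103,000 × 8% = $8,240
  $9,000 × 12% = $1,080
  → $9,320

$15,340 > $9,320, so the minimum tax is the binding amount.

$15,340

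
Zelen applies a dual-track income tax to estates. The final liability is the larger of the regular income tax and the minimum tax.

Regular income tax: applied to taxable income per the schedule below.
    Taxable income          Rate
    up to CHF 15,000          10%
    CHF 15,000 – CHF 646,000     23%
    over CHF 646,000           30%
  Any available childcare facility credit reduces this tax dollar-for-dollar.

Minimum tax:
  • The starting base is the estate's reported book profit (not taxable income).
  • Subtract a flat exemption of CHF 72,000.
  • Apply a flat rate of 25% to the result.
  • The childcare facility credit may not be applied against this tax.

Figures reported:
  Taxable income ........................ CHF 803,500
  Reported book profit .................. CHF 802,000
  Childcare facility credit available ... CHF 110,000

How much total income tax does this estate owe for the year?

Minimum tax:
  Base (reported book profit): CHF 802,000
  Less exemption CHF 72,000 → base CHF 730,000
  CHF 730,000 × 25% = CHF 182,500

Regular income tax:
  CHF 15,000 × 10% = CHF 1,500
  CHF 631,000 × 23% = CHF 145,130
  CHF 157,500 × 30% = CHF 47,250
  → CHF 193,880
  Less childcare facility credit CHF 110,000 → CHF 83,880

CHF 182,500 > CHF 83,880, so the minimum tax is the binding amount.

CHF 182,500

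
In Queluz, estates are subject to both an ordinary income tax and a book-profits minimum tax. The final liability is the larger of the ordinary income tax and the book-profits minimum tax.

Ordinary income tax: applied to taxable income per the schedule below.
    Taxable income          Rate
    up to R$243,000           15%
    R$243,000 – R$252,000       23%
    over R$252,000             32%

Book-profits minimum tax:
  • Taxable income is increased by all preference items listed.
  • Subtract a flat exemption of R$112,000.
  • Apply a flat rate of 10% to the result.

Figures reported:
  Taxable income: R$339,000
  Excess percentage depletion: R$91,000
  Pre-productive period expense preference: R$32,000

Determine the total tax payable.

Ordinary income tax:
  R$243,000 × 15% = R$36,450
  R$9,000 × 23% = R$2,070
  R$87,000 × 32% = R$27,840
  → R$66,360

Book-profits minimum tax:
  Adjusted income: R$339,000 + R$91,000 + R$32,000 = R$462,000
  Less exemption R$112,000 → base R$350,000
  R$350,000 × 10% = R$35,000

R$66,360 > R$35,000, so the ordinary income tax governs.

R$66,360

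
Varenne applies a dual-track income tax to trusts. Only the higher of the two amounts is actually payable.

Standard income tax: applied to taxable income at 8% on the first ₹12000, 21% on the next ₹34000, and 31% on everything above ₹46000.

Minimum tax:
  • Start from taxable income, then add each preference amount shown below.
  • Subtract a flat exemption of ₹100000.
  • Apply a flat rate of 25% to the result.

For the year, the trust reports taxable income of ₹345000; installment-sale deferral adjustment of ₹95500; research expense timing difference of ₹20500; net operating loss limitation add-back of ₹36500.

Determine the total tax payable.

₹100790

Standard income tax:
  ₹12000 × 8% = ₹960
  ₹34000 × 21% = ₹7140
  ₹299000 × 31% = ₹92690
  → ₹100790

Minimum tax:
  Adjusted income: ₹345000 + ₹95500 + ₹20500 + ₹36500 = ₹497500
  Less exemption ₹100000 → base ₹397500
  ₹397500 × 25% = ₹99375

₹100790 > ₹99375, so the standard income tax governs.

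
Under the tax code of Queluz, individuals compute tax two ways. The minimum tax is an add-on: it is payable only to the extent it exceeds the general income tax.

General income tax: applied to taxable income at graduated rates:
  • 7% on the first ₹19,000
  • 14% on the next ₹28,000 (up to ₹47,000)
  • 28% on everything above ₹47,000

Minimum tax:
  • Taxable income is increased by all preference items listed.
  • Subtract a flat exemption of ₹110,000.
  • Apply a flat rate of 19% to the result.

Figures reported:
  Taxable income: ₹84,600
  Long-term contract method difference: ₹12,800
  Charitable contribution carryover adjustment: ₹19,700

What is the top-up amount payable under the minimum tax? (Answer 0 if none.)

₹0

Minimum tax:
  Adjusted income: ₹84,600 + ₹12,800 + ₹19,700 = ₹117,100
  Less exemption ₹110,000 → base ₹7,100
  ₹7,100 × 19% = ₹1,349

General income tax:
  ₹19,000 × 7% = ₹1,330
  ₹28,000 × 14% = ₹3,920
  ₹37,600 × 28% = ₹10,528
  → ₹15,778

₹1,349 ≤ ₹15,778, so no add-on is due.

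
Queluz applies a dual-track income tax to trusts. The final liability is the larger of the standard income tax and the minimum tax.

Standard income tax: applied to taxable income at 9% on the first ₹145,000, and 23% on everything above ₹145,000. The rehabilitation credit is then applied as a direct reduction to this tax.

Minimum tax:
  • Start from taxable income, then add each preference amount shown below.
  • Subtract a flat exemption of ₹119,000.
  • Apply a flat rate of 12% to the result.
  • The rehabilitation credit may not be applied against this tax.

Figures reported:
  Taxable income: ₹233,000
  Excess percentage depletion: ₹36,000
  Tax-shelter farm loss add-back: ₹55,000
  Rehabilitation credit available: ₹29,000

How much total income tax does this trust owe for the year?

Standard income tax:
  ₹145,000 × 9% = ₹13,050
  ₹88,000 × 23% = ₹20,240
  → ₹33,290
  Less rehabilitation credit ₹29,000 → ₹4,290

Minimum tax:
  Adjusted income: ₹233,000 + ₹36,000 + ₹55,000 = ₹324,000
  Less exemption ₹119,000 → base ₹205,000
  ₹205,000 × 12% = ₹24,600

₹24,600 > ₹4,290, so the minimum tax is the binding amount.

₹24,600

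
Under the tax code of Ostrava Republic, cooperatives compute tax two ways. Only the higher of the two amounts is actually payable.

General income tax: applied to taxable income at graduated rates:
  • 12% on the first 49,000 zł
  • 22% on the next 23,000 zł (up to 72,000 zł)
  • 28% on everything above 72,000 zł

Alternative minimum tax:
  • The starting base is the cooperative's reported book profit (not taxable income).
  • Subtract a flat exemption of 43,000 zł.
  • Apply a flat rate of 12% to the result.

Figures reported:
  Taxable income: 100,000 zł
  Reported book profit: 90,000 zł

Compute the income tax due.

18,780 zł

General income tax:
  49,000 zł × 12% = 5,880 zł
  23,000 zł × 22% = 5,060 zł
  28,000 zł × 28% = 7,840 zł
  → 18,780 zł

Alternative minimum tax:
  Base (reported book profit): 90,000 zł
  Less exemption 43,000 zł → base 47,000 zł
  47,000 zł × 12% = 5,640 zł

18,780 zł > 5,640 zł, so the general income tax governs.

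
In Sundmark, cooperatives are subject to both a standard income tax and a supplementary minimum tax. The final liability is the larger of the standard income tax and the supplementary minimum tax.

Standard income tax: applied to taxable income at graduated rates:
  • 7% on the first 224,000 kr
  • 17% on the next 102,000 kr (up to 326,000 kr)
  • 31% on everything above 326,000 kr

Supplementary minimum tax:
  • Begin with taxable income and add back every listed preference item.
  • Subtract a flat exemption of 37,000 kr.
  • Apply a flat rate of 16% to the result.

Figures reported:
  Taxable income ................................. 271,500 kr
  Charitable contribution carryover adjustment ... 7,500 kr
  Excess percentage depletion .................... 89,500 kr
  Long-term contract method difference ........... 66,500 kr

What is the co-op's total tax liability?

63,680 kr

Supplementary minimum tax:
  Adjusted income: 271,500 kr + 7,500 kr + 89,500 kr + 66,500 kr = 435,000 kr
  Less exemption 37,000 kr → base 398,000 kr
  398,000 kr × 16% = 63,680 kr

Standard income tax:
  224,000 kr × 7% = 15,680 kr
  47,500 kr × 17% = 8,075 kr
  → 23,755 kr

63,680 kr > 23,755 kr, so the supplementary minimum tax is the binding amount.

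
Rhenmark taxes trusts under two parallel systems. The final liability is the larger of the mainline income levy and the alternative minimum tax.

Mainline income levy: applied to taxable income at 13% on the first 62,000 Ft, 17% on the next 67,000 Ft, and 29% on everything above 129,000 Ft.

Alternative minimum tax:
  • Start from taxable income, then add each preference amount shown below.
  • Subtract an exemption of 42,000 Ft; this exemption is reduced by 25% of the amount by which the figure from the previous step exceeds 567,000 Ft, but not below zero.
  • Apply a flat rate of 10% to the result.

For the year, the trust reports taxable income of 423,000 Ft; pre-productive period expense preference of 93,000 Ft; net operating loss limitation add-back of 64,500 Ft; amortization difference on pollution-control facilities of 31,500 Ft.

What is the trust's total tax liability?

Alternative minimum tax:
  Adjusted income: 423,000 Ft + 93,000 Ft + 64,500 Ft + 31,500 Ft = 612,000 Ft
  Exemption: 42,000 Ft − 25% × (612,000 Ft − 567,000 Ft) = 42,000 Ft − 11,250 Ft = 30,750 Ft
  Base: 612,000 Ft − 30,750 Ft = 581,250 Ft
  581,250 Ft × 10% = 58,125 Ft

Mainline income levy:
  62,000 Ft × 13% = 8,060 Ft
  67,000 Ft × 17% = 11,390 Ft
  294,000 Ft × 29% = 85,260 Ft
  → 104,710 Ft

104,710 Ft > 58,125 Ft, so the mainline income levy governs.

104,710 Ft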